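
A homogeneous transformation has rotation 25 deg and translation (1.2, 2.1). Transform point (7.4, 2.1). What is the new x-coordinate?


x' = cos(theta)*px - sin(theta)*py + tx
= 0.9063*7.4 - 0.4226*2.1 + 1.2
= 7.0192


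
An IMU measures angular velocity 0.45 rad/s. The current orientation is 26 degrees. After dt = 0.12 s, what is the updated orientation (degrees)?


delta_theta = w * dt = 0.45 * 0.12 = 0.054 rad
= 3.094 deg
theta_new = 26 + 3.094 = 29.094 deg


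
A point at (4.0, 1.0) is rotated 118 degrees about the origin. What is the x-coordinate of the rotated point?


x' = x*cos(theta) - y*sin(theta)
cos(118 deg) = -0.4695, sin(118 deg) = 0.8829
x' = 4.0 * -0.4695 - 1.0 * 0.8829
= -1.8779 - 0.8829
= -2.7608


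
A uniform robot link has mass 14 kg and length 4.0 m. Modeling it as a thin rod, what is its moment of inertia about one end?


I = (1/3) * m * L^2
= (1/3) * 14 * 4.0^2
= 0.333333 * 14 * 16.0
= 74.6667 kg*m^2


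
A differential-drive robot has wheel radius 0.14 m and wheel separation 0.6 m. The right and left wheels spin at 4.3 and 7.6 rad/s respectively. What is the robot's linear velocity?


vR = r*wR = 0.14*4.3 = 0.602 m/s
vL = r*wL = 0.14*7.6 = 1.064 m/s
v = (vR+vL)/2 = 0.833 m/s
omega = (vR-vL)/L = -0.77 rad/s
linear velocity = 0.833 m/s


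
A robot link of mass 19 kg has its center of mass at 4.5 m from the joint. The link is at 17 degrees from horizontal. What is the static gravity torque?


tau = m*g*L*cos(angle)
= 19 * 9.81 * 4.5 * cos(17 deg)
= 19 * 9.81 * 4.5 * 0.9563
= 802.1054 Nm


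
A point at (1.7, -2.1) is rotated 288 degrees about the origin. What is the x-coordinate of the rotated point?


x' = x*cos(theta) - y*sin(theta)
cos(288 deg) = 0.309, sin(288 deg) = -0.9511
x' = 1.7 * 0.309 - -2.1 * -0.9511
= 0.5253 - 1.9972
= -1.4719


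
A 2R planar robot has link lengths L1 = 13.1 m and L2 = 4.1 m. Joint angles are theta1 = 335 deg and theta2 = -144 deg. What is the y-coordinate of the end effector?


Convert angles to radians: theta1 = 5.8469, theta2 = -2.5133
y = L1*sin(theta1) + L2*sin(theta1+theta2)
y = -5.5363 + -0.7823
y = -6.3186


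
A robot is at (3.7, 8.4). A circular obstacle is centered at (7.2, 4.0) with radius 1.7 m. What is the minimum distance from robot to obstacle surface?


center_dist = sqrt((3.7-7.2)^2 + (8.4-4.0)^2)
= sqrt(12.25 + 19.36)
= 5.6223
min_dist = center_dist - radius = 5.6223 - 1.7 = 3.9223 m


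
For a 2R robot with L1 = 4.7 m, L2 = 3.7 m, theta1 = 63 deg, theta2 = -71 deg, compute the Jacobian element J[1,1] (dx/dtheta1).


J[1,1] = -L1*sin(t1) - L2*sin(t1+t2)
= -4.7*sin(63) - 3.7*sin(-8)
= -3.6728


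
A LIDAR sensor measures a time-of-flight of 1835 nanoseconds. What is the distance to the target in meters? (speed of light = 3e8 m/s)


tof = 1835 ns = 1.835e-06 s
dist = c * tof / 2
= 3e8 * 1.835e-06 / 2
= 275.25 m


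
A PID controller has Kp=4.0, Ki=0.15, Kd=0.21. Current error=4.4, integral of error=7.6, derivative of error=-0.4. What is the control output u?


u = Kp*e + Ki*int(e) + Kd*de/dt
= 4.0*4.4 + 0.15*7.6 + 0.21*(-0.4)
= 17.6 + 1.14 + -0.084
= 18.656


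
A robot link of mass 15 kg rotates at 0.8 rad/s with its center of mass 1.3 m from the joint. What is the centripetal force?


F = m * omega^2 * r
= 15 * 0.8^2 * 1.3
= 15 * 0.64 * 1.3
= 12.48 N


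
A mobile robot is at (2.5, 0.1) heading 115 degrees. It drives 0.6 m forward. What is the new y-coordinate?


y_new = y0 + d*sin(theta)
= 0.1 + 0.6*sin(115)
= 0.1 + 0.5438
= 0.6438


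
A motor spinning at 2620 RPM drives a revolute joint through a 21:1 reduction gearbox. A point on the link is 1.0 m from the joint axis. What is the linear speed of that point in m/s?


omega_motor = 2620 * 2*pi/60 = 274.3658 rad/s
omega_joint = omega_motor / 21 = 13.065 rad/s
v = omega_joint * r = 13.065 * 1.0
= 13.065 m/s


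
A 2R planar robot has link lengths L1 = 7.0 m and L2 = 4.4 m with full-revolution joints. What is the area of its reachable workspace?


r_max = L1 + L2 = 11.4 m
r_min = |L1 - L2| = 2.6 m
Area = pi*(r_max^2 - r_min^2)
= pi*(129.96 - 6.76)
= pi * 123.2
= 387.0442 m^2


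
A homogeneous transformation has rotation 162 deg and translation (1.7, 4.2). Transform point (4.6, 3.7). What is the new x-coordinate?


x' = cos(theta)*px - sin(theta)*py + tx
= -0.9511*4.6 - 0.309*3.7 + 1.7
= -3.8182


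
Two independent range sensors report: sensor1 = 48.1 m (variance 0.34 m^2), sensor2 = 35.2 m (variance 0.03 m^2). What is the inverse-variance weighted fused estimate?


w1 = (1/var1) / (1/var1 + 1/var2)
   = 2.9412 / (2.9412 + 33.3333) = 0.0811
w2 = 1 - w1 = 0.9189
fused = w1*s1 + w2*s2 = 3.9 + 32.3459
= 36.2459 m


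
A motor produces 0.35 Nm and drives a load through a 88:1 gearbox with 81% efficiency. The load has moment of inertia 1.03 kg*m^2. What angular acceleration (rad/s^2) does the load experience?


tau_out = tau_motor * N * eta
= 0.35 * 88 * 0.81 = 24.948 Nm
alpha = tau_out / I = 24.948 / 1.03
= 24.2214 rad/s^2


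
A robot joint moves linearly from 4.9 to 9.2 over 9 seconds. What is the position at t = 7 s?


s = t/T = 7/9 = 0.7778
p(t) = p0 + (pf-p0)*s
= 4.9 + (9.2 - 4.9) * 0.7778
= 8.2444


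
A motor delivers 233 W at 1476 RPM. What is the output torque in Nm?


omega = 1476 * 2*pi/60 = 154.5664 rad/s
tau = P / omega = 233 / 154.5664
= 1.5074 Nm


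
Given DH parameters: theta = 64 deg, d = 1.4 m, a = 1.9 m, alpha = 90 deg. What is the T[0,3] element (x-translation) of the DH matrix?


T[0,3] = a * cos(theta)
= 1.9 * cos(64 deg)
= 1.9 * 0.4384
= 0.8329


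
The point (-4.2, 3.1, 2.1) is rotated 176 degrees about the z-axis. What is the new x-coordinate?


Rotation about z-axis: x' = x*cos(theta) - y*sin(theta)
= -4.2 * -0.9976 - 3.1 * 0.0698
= 3.9735


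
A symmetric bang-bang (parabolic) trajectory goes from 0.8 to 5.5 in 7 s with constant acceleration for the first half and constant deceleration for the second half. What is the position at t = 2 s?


Symmetric rest-to-rest: each phase covers (pf-p0)/2 in time T/2. 0.5*a*(T/2)^2 = (pf-p0)/2 => a = 4*(pf-p0)/T^2
a = 4*(5.5-0.8)/7^2 = 0.3837
t = 2 is in the acceleration phase (t <= T/2).
p = p0 + 0.5*a*t^2 = 0.8 + 0.5*0.3837*2^2
= 1.5673


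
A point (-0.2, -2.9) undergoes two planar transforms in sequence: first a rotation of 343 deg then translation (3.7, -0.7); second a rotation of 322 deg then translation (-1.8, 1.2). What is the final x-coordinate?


After transform 1:
x1 = cos(343)*-0.2 - sin(343)*-2.9 + 3.7 = 2.6609
y1 = sin(343)*-0.2 + cos(343)*-2.9 + -0.7 = -3.4148
After transform 2:
x2 = cos(322)*2.6609 - sin(322)*-3.4148 + -1.8
= -1.8056


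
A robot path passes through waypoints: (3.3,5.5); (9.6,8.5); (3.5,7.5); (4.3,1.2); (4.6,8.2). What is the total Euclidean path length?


Segment lengths:
  seg1 = sqrt((6.3)^2 + (3.0)^2) = 6.9778
  seg2 = sqrt((-6.1)^2 + (-1.0)^2) = 6.1814
  seg3 = sqrt((0.8)^2 + (-6.3)^2) = 6.3506
  seg4 = sqrt((0.3)^2 + (7.0)^2) = 7.0064
Total = 26.5163


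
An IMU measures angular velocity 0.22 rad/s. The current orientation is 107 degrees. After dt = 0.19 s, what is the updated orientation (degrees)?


delta_theta = w * dt = 0.22 * 0.19 = 0.0418 rad
= 2.395 deg
theta_new = 107 + 2.395 = 109.395 deg


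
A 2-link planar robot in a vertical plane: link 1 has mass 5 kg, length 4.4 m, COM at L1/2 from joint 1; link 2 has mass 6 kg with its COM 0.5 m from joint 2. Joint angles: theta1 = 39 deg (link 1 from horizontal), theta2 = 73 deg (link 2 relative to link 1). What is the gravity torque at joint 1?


Horizontal distance from joint 1 to link-1 COM:
  x_c1 = (L1/2)*cos(t1) = 2.2 * 0.7771 = 1.7097 m
Horizontal distance from joint 1 to link-2 COM:
  x_c2 = L1*cos(t1) + Lc2*cos(t1+t2)
       = 4.4*0.7771 + 0.5*-0.3746 = 3.2321 m
tau1 = m1*g*x_c1 + m2*g*x_c2
     = 5*9.81*1.7097 + 6*9.81*3.2321
     = 83.8618 + 190.2437
     = 274.1055 Nm


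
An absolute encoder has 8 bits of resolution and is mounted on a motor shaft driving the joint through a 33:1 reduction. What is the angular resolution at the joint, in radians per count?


counts = 2^8 = 256
effective counts at joint = 256 * 33 = 8448
resolution = 2*pi / 8448
= 7.4375e-04 rad/count


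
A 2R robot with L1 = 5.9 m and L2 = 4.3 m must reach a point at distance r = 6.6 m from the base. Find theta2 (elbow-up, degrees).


cos(theta2) = (r^2 - L1^2 - L2^2) / (2*L1*L2)
cos(theta2) = (43.56 - 34.81 - 18.49) / 50.74
cos(theta2) = -0.191959
theta2 = 101.0671 degrees


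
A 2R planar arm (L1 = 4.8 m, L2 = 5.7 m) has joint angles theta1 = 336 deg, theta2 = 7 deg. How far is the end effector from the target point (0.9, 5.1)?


End effector via forward kinematics:
x = L1*cos(t1) + L2*cos(t1+t2) = 9.836
y = L1*sin(t1) + L2*sin(t1+t2) = -3.6189
Distance to target:
d = sqrt((0.9 - 9.836)^2 + (5.1 - -3.6189)^2)
= sqrt(79.8513 + 76.0184)
= 12.4848 m


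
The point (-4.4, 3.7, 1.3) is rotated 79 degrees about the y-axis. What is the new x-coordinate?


Rotation about y-axis: x' = x*cos(theta) + z*sin(theta)
= -4.4 * 0.1908 + 1.3 * 0.9816
= 0.4366


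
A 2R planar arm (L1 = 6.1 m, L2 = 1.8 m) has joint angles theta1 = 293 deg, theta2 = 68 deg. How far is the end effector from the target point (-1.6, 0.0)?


End effector via forward kinematics:
x = L1*cos(t1) + L2*cos(t1+t2) = 4.1832
y = L1*sin(t1) + L2*sin(t1+t2) = -5.5837
Distance to target:
d = sqrt((-1.6 - 4.1832)^2 + (0.0 - -5.5837)^2)
= sqrt(33.4452 + 31.1773)
= 8.0388 m


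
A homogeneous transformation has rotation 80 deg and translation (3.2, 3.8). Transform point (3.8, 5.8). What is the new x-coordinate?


x' = cos(theta)*px - sin(theta)*py + tx
= 0.1736*3.8 - 0.9848*5.8 + 3.2
= -1.852


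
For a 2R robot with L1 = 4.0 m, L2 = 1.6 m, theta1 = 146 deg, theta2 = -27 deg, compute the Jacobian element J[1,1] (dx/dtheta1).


J[1,1] = -L1*sin(t1) - L2*sin(t1+t2)
= -4.0*sin(146) - 1.6*sin(119)
= -3.6362


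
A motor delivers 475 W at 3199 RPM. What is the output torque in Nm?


omega = 3199 * 2*pi/60 = 334.9985 rad/s
tau = P / omega = 475 / 334.9985
= 1.4179 Nm


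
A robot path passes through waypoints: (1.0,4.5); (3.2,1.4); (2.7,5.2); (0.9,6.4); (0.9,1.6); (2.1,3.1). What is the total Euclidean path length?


Segment lengths:
  seg1 = sqrt((2.2)^2 + (-3.1)^2) = 3.8013
  seg2 = sqrt((-0.5)^2 + (3.8)^2) = 3.8328
  seg3 = sqrt((-1.8)^2 + (1.2)^2) = 2.1633
  seg4 = sqrt((0.0)^2 + (-4.8)^2) = 4.8
  seg5 = sqrt((1.2)^2 + (1.5)^2) = 1.9209
Total = 16.5183


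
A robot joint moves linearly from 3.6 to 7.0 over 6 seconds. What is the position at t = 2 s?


s = t/T = 2/6 = 0.3333
p(t) = p0 + (pf-p0)*s
= 3.6 + (7.0 - 3.6) * 0.3333
= 4.7333


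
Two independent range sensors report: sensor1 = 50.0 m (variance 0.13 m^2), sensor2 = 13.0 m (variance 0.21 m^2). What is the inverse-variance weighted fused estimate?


w1 = (1/var1) / (1/var1 + 1/var2)
   = 7.6923 / (7.6923 + 4.7619) = 0.6176
w2 = 1 - w1 = 0.3824
fused = w1*s1 + w2*s2 = 30.8824 + 4.9706
= 35.8529 m


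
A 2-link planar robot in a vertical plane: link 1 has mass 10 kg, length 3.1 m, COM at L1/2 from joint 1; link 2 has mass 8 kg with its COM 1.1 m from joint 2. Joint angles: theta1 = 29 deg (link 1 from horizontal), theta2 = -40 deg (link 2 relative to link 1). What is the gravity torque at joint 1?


Horizontal distance from joint 1 to link-1 COM:
  x_c1 = (L1/2)*cos(t1) = 1.55 * 0.8746 = 1.3557 m
Horizontal distance from joint 1 to link-2 COM:
  x_c2 = L1*cos(t1) + Lc2*cos(t1+t2)
       = 3.1*0.8746 + 1.1*0.9816 = 3.7911 m
tau1 = m1*g*x_c1 + m2*g*x_c2
     = 10*9.81*1.3557 + 8*9.81*3.7911
     = 132.9903 + 297.5264
     = 430.5167 Nm


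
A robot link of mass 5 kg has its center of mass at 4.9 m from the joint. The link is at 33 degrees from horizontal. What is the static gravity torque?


tau = m*g*L*cos(angle)
= 5 * 9.81 * 4.9 * cos(33 deg)
= 5 * 9.81 * 4.9 * 0.8387
= 201.5703 Nm


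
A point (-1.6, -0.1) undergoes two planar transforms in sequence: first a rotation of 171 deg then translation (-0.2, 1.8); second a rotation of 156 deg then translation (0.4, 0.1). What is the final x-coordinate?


After transform 1:
x1 = cos(171)*-1.6 - sin(171)*-0.1 + -0.2 = 1.3959
y1 = sin(171)*-1.6 + cos(171)*-0.1 + 1.8 = 1.6485
After transform 2:
x2 = cos(156)*1.3959 - sin(156)*1.6485 + 0.4
= -1.5458


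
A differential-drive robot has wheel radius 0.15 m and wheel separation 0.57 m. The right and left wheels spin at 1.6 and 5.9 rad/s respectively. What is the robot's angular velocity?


vR = r*wR = 0.15*1.6 = 0.24 m/s
vL = r*wL = 0.15*5.9 = 0.885 m/s
v = (vR+vL)/2 = 0.5625 m/s
omega = (vR-vL)/L = -1.1316 rad/s
angular velocity = -1.1316 rad/s


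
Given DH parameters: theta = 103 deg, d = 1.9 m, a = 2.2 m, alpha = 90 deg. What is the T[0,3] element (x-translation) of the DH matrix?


T[0,3] = a * cos(theta)
= 2.2 * cos(103 deg)
= 2.2 * -0.225
= -0.4949


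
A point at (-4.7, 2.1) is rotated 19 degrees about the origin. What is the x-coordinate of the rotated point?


x' = x*cos(theta) - y*sin(theta)
cos(19 deg) = 0.9455, sin(19 deg) = 0.3256
x' = -4.7 * 0.9455 - 2.1 * 0.3256
= -4.4439 - 0.6837
= -5.1276


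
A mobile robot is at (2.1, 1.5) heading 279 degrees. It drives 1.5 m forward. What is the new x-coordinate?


x_new = x0 + d*cos(theta)
= 2.1 + 1.5*cos(279)
= 2.1 + 0.2347
= 2.3347


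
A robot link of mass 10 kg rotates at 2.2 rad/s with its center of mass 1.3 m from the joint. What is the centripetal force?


F = m * omega^2 * r
= 10 * 2.2^2 * 1.3
= 10 * 4.84 * 1.3
= 62.92 N


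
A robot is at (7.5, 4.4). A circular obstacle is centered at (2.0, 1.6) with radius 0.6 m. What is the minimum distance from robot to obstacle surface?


center_dist = sqrt((7.5-2.0)^2 + (4.4-1.6)^2)
= sqrt(30.25 + 7.84)
= 6.1717
min_dist = center_dist - radius = 6.1717 - 0.6 = 5.5717 m


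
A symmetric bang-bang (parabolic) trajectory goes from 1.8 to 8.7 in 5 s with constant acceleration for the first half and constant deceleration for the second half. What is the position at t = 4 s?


Symmetric rest-to-rest: each phase covers (pf-p0)/2 in time T/2. 0.5*a*(T/2)^2 = (pf-p0)/2 => a = 4*(pf-p0)/T^2
a = 4*(8.7-1.8)/5^2 = 1.104
t = 4 is in the deceleration phase (t > T/2).
p = pf - 0.5*a*(T-t)^2 = 8.7 - 0.5*1.104*1^2
= 8.148


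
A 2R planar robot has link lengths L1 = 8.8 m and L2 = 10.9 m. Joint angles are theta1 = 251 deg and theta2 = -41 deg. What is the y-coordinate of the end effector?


Convert angles to radians: theta1 = 4.3808, theta2 = -0.7156
y = L1*sin(theta1) + L2*sin(theta1+theta2)
y = -8.3206 + -5.45
y = -13.7706


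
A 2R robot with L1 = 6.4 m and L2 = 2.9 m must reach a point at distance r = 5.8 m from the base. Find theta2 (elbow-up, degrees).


cos(theta2) = (r^2 - L1^2 - L2^2) / (2*L1*L2)
cos(theta2) = (33.64 - 40.96 - 8.41) / 37.12
cos(theta2) = -0.423761
theta2 = 115.0722 degrees


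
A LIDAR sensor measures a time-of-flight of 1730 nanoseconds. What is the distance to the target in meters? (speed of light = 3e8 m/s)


tof = 1730 ns = 1.73e-06 s
dist = c * tof / 2
= 3e8 * 1.73e-06 / 2
= 259.5 m


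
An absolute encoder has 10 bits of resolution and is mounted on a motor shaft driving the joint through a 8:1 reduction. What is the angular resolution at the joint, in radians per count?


counts = 2^10 = 1024
effective counts at joint = 1024 * 8 = 8192
resolution = 2*pi / 8192
= 7.6699e-04 rad/count


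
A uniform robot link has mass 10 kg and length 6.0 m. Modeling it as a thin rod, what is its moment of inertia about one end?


I = (1/3) * m * L^2
= (1/3) * 10 * 6.0^2
= 0.333333 * 10 * 36.0
= 120.0 kg*m^2


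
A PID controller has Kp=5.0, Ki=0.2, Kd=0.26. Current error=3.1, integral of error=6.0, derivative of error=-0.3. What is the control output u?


u = Kp*e + Ki*int(e) + Kd*de/dt
= 5.0*3.1 + 0.2*6.0 + 0.26*(-0.3)
= 15.5 + 1.2 + -0.078
= 16.622


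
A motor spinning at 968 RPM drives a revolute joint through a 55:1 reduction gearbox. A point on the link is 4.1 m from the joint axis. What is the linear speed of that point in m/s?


omega_motor = 968 * 2*pi/60 = 101.3687 rad/s
omega_joint = omega_motor / 55 = 1.8431 rad/s
v = omega_joint * r = 1.8431 * 4.1
= 7.5566 m/s


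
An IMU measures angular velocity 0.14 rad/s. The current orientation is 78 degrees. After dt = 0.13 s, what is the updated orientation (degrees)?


delta_theta = w * dt = 0.14 * 0.13 = 0.0182 rad
= 1.0428 deg
theta_new = 78 + 1.0428 = 79.0428 deg


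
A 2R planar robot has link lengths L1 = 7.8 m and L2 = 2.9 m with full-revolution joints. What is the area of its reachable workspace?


r_max = L1 + L2 = 10.7 m
r_min = |L1 - L2| = 4.9 m
Area = pi*(r_max^2 - r_min^2)
= pi*(114.49 - 24.01)
= pi * 90.48
= 284.2513 m^2


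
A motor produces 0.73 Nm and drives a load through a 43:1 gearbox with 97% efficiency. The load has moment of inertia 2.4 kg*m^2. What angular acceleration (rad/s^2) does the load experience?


tau_out = tau_motor * N * eta
= 0.73 * 43 * 0.97 = 30.4483 Nm
alpha = tau_out / I = 30.4483 / 2.4
= 12.6868 rad/s^2


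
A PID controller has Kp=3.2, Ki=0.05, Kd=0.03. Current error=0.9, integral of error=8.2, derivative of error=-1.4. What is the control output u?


u = Kp*e + Ki*int(e) + Kd*de/dt
= 3.2*0.9 + 0.05*8.2 + 0.03*(-1.4)
= 2.88 + 0.41 + -0.042
= 3.248


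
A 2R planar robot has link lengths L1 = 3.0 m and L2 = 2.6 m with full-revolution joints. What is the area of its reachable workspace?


r_max = L1 + L2 = 5.6 m
r_min = |L1 - L2| = 0.4 m
Area = pi*(r_max^2 - r_min^2)
= pi*(31.36 - 0.16)
= pi * 31.2
= 98.0177 m^2


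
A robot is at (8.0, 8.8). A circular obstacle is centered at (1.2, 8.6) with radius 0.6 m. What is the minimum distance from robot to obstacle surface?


center_dist = sqrt((8.0-1.2)^2 + (8.8-8.6)^2)
= sqrt(46.24 + 0.04)
= 6.8029
min_dist = center_dist - radius = 6.8029 - 0.6 = 6.2029 m


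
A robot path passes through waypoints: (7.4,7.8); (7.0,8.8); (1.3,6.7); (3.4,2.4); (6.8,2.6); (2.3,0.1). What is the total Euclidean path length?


Segment lengths:
  seg1 = sqrt((-0.4)^2 + (1.0)^2) = 1.077
  seg2 = sqrt((-5.7)^2 + (-2.1)^2) = 6.0745
  seg3 = sqrt((2.1)^2 + (-4.3)^2) = 4.7854
  seg4 = sqrt((3.4)^2 + (0.2)^2) = 3.4059
  seg5 = sqrt((-4.5)^2 + (-2.5)^2) = 5.1478
Total = 20.4907


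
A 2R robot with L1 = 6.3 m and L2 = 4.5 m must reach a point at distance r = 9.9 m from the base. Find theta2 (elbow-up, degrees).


cos(theta2) = (r^2 - L1^2 - L2^2) / (2*L1*L2)
cos(theta2) = (98.01 - 39.69 - 20.25) / 56.7
cos(theta2) = 0.671429
theta2 = 47.8226 degrees


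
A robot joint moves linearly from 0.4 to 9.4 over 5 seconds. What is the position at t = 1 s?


s = t/T = 1/5 = 0.2
p(t) = p0 + (pf-p0)*s
= 0.4 + (9.4 - 0.4) * 0.2
= 2.2


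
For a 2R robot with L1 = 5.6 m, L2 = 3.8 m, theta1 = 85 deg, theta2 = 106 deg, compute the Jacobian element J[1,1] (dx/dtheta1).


J[1,1] = -L1*sin(t1) - L2*sin(t1+t2)
= -5.6*sin(85) - 3.8*sin(191)
= -4.8536


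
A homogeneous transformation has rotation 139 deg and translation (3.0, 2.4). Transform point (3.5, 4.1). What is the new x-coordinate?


x' = cos(theta)*px - sin(theta)*py + tx
= -0.7547*3.5 - 0.6561*4.1 + 3.0
= -2.3313


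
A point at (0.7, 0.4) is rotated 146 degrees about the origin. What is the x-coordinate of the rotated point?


x' = x*cos(theta) - y*sin(theta)
cos(146 deg) = -0.829, sin(146 deg) = 0.5592
x' = 0.7 * -0.829 - 0.4 * 0.5592
= -0.5803 - 0.2237
= -0.804


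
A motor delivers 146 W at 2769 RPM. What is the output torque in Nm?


omega = 2769 * 2*pi/60 = 289.969 rad/s
tau = P / omega = 146 / 289.969
= 0.5035 Nm


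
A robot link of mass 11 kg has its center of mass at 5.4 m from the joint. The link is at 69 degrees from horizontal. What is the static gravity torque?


tau = m*g*L*cos(angle)
= 11 * 9.81 * 5.4 * cos(69 deg)
= 11 * 9.81 * 5.4 * 0.3584
= 208.826 Nm


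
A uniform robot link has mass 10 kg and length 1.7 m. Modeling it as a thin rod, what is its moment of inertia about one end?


I = (1/3) * m * L^2
= (1/3) * 10 * 1.7^2
= 0.333333 * 10 * 2.89
= 9.6333 kg*m^2


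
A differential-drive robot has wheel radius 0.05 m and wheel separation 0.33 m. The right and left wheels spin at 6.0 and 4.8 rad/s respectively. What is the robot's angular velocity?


vR = r*wR = 0.05*6.0 = 0.3 m/s
vL = r*wL = 0.05*4.8 = 0.24 m/s
v = (vR+vL)/2 = 0.27 m/s
omega = (vR-vL)/L = 0.1818 rad/s
angular velocity = 0.1818 rad/s


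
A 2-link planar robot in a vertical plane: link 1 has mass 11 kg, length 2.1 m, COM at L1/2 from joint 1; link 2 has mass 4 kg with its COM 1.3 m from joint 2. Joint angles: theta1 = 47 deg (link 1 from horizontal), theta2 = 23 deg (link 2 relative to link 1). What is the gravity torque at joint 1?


Horizontal distance from joint 1 to link-1 COM:
  x_c1 = (L1/2)*cos(t1) = 1.05 * 0.682 = 0.7161 m
Horizontal distance from joint 1 to link-2 COM:
  x_c2 = L1*cos(t1) + Lc2*cos(t1+t2)
       = 2.1*0.682 + 1.3*0.342 = 1.8768 m
tau1 = m1*g*x_c1 + m2*g*x_c2
     = 11*9.81*0.7161 + 4*9.81*1.8768
     = 77.2742 + 73.6465
     = 150.9207 Nm


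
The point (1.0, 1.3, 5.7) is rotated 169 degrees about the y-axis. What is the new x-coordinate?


Rotation about y-axis: x' = x*cos(theta) + z*sin(theta)
= 1.0 * -0.9816 + 5.7 * 0.1908
= 0.106


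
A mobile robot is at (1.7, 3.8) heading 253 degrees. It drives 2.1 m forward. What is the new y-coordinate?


y_new = y0 + d*sin(theta)
= 3.8 + 2.1*sin(253)
= 3.8 + -2.0082
= 1.7918


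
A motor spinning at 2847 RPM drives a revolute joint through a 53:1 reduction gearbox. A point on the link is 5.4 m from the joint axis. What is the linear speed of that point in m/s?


omega_motor = 2847 * 2*pi/60 = 298.1371 rad/s
omega_joint = omega_motor / 53 = 5.6252 rad/s
v = omega_joint * r = 5.6252 * 5.4
= 30.3762 m/s


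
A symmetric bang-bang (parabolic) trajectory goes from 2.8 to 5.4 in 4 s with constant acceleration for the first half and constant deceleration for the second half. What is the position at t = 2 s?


Symmetric rest-to-rest: each phase covers (pf-p0)/2 in time T/2. 0.5*a*(T/2)^2 = (pf-p0)/2 => a = 4*(pf-p0)/T^2
a = 4*(5.4-2.8)/4^2 = 0.65
t = 2 is in the acceleration phase (t <= T/2).
p = p0 + 0.5*a*t^2 = 2.8 + 0.5*0.65*2^2
= 4.1


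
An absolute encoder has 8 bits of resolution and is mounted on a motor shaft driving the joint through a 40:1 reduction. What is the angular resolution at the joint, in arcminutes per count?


counts = 2^8 = 256
effective counts at joint = 256 * 40 = 10240
resolution = 360*60 / 10240
= 2.1094 arcmin/count


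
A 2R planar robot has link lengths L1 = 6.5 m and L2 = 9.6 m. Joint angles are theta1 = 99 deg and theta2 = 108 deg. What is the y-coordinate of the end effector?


Convert angles to radians: theta1 = 1.7279, theta2 = 1.885
y = L1*sin(theta1) + L2*sin(theta1+theta2)
y = 6.42 + -4.3583
y = 2.0617


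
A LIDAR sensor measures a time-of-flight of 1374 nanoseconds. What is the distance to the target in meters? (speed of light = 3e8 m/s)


tof = 1374 ns = 1.374e-06 s
dist = c * tof / 2
= 3e8 * 1.374e-06 / 2
= 206.1 m


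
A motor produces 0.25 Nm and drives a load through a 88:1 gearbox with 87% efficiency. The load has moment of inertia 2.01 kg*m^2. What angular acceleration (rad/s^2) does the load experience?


tau_out = tau_motor * N * eta
= 0.25 * 88 * 0.87 = 19.14 Nm
alpha = tau_out / I = 19.14 / 2.01
= 9.5224 rad/s^2


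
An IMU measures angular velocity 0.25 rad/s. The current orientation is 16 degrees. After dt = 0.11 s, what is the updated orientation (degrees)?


delta_theta = w * dt = 0.25 * 0.11 = 0.0275 rad
= 1.5756 deg
theta_new = 16 + 1.5756 = 17.5756 deg


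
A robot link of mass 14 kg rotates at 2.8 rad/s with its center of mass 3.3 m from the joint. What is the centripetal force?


F = m * omega^2 * r
= 14 * 2.8^2 * 3.3
= 14 * 7.84 * 3.3
= 362.208 N


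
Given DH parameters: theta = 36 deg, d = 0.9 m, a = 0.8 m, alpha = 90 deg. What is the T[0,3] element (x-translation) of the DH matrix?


T[0,3] = a * cos(theta)
= 0.8 * cos(36 deg)
= 0.8 * 0.809
= 0.6472


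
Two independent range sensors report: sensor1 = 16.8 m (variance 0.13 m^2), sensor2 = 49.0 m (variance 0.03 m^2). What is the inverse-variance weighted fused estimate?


w1 = (1/var1) / (1/var1 + 1/var2)
   = 7.6923 / (7.6923 + 33.3333) = 0.1875
w2 = 1 - w1 = 0.8125
fused = w1*s1 + w2*s2 = 3.15 + 39.8125
= 42.9625 m


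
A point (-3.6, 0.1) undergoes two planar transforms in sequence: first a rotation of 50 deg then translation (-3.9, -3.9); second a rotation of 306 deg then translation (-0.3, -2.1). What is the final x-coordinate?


After transform 1:
x1 = cos(50)*-3.6 - sin(50)*0.1 + -3.9 = -6.2906
y1 = sin(50)*-3.6 + cos(50)*0.1 + -3.9 = -6.5935
After transform 2:
x2 = cos(306)*-6.2906 - sin(306)*-6.5935 + -0.3
= -9.3318


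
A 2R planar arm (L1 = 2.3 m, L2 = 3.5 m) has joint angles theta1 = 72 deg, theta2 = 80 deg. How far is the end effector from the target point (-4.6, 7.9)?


End effector via forward kinematics:
x = L1*cos(t1) + L2*cos(t1+t2) = -2.3796
y = L1*sin(t1) + L2*sin(t1+t2) = 3.8306
Distance to target:
d = sqrt((-4.6 - -2.3796)^2 + (7.9 - 3.8306)^2)
= sqrt(4.9303 + 16.5602)
= 4.6358 m


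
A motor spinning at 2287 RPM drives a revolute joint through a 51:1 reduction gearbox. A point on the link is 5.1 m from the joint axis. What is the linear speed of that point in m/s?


omega_motor = 2287 * 2*pi/60 = 239.4941 rad/s
omega_joint = omega_motor / 51 = 4.696 rad/s
v = omega_joint * r = 4.696 * 5.1
= 23.9494 m/s


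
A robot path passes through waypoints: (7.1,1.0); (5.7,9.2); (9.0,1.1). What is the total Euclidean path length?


Segment lengths:
  seg1 = sqrt((-1.4)^2 + (8.2)^2) = 8.3187
  seg2 = sqrt((3.3)^2 + (-8.1)^2) = 8.7464
Total = 17.0651


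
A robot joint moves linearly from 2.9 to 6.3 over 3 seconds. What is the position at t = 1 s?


s = t/T = 1/3 = 0.3333
p(t) = p0 + (pf-p0)*s
= 2.9 + (6.3 - 2.9) * 0.3333
= 4.0333


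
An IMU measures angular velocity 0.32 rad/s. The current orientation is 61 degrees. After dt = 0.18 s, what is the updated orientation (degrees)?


delta_theta = w * dt = 0.32 * 0.18 = 0.0576 rad
= 3.3002 deg
theta_new = 61 + 3.3002 = 64.3002 deg


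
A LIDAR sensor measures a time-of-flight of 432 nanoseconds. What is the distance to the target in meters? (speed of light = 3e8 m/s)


tof = 432 ns = 4.32e-07 s
dist = c * tof / 2
= 3e8 * 4.32e-07 / 2
= 64.8 m


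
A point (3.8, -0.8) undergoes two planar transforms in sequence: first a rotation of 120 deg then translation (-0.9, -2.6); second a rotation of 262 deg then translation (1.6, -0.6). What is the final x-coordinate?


After transform 1:
x1 = cos(120)*3.8 - sin(120)*-0.8 + -0.9 = -2.1072
y1 = sin(120)*3.8 + cos(120)*-0.8 + -2.6 = 1.0909
After transform 2:
x2 = cos(262)*-2.1072 - sin(262)*1.0909 + 1.6
= 2.9735


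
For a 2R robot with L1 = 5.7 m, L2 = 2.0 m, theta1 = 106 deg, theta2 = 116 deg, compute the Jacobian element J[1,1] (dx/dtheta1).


J[1,1] = -L1*sin(t1) - L2*sin(t1+t2)
= -5.7*sin(106) - 2.0*sin(222)
= -4.1409


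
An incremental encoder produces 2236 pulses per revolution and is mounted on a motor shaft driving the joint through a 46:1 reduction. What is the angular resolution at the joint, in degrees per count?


counts per rev = 2236
effective counts at joint = 2236 * 46 = 102856
resolution = 360 / 102856
= 0.0035 deg/count


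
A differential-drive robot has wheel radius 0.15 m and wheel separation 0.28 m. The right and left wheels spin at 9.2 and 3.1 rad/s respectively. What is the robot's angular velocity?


vR = r*wR = 0.15*9.2 = 1.38 m/s
vL = r*wL = 0.15*3.1 = 0.465 m/s
v = (vR+vL)/2 = 0.9225 m/s
omega = (vR-vL)/L = 3.2679 rad/s
angular velocity = 3.2679 rad/s


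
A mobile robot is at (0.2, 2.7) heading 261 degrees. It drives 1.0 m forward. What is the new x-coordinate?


x_new = x0 + d*cos(theta)
= 0.2 + 1.0*cos(261)
= 0.2 + -0.1564
= 0.0436


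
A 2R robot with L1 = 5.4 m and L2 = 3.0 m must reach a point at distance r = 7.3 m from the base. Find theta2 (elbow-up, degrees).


cos(theta2) = (r^2 - L1^2 - L2^2) / (2*L1*L2)
cos(theta2) = (53.29 - 29.16 - 9.0) / 32.4
cos(theta2) = 0.466975
theta2 = 62.1619 degrees


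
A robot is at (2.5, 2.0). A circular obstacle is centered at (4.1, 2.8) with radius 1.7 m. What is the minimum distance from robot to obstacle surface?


center_dist = sqrt((2.5-4.1)^2 + (2.0-2.8)^2)
= sqrt(2.56 + 0.64)
= 1.7889
min_dist = center_dist - radius = 1.7889 - 1.7 = 0.0889 m


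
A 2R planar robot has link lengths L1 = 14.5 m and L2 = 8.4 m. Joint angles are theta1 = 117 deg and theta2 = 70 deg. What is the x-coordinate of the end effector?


Convert angles to radians: theta1 = 2.042, theta2 = 1.2217
x = L1*cos(theta1) + L2*cos(theta1+theta2)
x = -6.5829 + -8.3374
x = -14.9202


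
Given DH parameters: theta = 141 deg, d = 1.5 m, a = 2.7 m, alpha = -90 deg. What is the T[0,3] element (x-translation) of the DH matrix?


T[0,3] = a * cos(theta)
= 2.7 * cos(141 deg)
= 2.7 * -0.7771
= -2.0983


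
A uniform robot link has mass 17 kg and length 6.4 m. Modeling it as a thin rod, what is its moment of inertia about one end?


I = (1/3) * m * L^2
= (1/3) * 17 * 6.4^2
= 0.333333 * 17 * 40.96
= 232.1067 kg*m^2


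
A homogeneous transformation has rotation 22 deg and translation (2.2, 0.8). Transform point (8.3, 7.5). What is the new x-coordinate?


x' = cos(theta)*px - sin(theta)*py + tx
= 0.9272*8.3 - 0.3746*7.5 + 2.2
= 7.0861


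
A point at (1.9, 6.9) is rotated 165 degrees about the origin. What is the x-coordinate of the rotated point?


x' = x*cos(theta) - y*sin(theta)
cos(165 deg) = -0.9659, sin(165 deg) = 0.2588
x' = 1.9 * -0.9659 - 6.9 * 0.2588
= -1.8353 - 1.7859
= -3.6211


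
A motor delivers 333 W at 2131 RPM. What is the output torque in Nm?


omega = 2131 * 2*pi/60 = 223.1578 rad/s
tau = P / omega = 333 / 223.1578
= 1.4922 Nm


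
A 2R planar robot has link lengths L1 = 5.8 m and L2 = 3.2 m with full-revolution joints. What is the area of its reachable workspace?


r_max = L1 + L2 = 9.0 m
r_min = |L1 - L2| = 2.6 m
Area = pi*(r_max^2 - r_min^2)
= pi*(81.0 - 6.76)
= pi * 74.24
= 233.2318 m^2


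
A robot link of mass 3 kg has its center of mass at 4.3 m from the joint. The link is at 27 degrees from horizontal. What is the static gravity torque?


tau = m*g*L*cos(angle)
= 3 * 9.81 * 4.3 * cos(27 deg)
= 3 * 9.81 * 4.3 * 0.891
= 112.756 Nm


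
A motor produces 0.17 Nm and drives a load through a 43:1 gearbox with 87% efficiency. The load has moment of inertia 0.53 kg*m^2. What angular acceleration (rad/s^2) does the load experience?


tau_out = tau_motor * N * eta
= 0.17 * 43 * 0.87 = 6.3597 Nm
alpha = tau_out / I = 6.3597 / 0.53
= 11.9994 rad/s^2


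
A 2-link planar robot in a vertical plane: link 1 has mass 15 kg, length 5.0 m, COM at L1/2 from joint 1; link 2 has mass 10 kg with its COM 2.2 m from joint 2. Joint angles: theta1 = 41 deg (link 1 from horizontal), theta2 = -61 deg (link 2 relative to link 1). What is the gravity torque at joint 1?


Horizontal distance from joint 1 to link-1 COM:
  x_c1 = (L1/2)*cos(t1) = 2.5 * 0.7547 = 1.8868 m
Horizontal distance from joint 1 to link-2 COM:
  x_c2 = L1*cos(t1) + Lc2*cos(t1+t2)
       = 5.0*0.7547 + 2.2*0.9397 = 5.8409 m
tau1 = m1*g*x_c1 + m2*g*x_c2
     = 15*9.81*1.8868 + 10*9.81*5.8409
     = 277.6388 + 572.9895
     = 850.6283 Nm


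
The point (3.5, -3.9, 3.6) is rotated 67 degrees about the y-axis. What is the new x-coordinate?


Rotation about y-axis: x' = x*cos(theta) + z*sin(theta)
= 3.5 * 0.3907 + 3.6 * 0.9205
= 4.6814


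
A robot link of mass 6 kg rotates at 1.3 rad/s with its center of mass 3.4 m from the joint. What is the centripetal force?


F = m * omega^2 * r
= 6 * 1.3^2 * 3.4
= 6 * 1.69 * 3.4
= 34.476 N


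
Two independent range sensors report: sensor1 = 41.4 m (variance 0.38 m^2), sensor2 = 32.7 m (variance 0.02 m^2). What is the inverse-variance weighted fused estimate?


w1 = (1/var1) / (1/var1 + 1/var2)
   = 2.6316 / (2.6316 + 50.0) = 0.05
w2 = 1 - w1 = 0.95
fused = w1*s1 + w2*s2 = 2.07 + 31.065
= 33.135 m


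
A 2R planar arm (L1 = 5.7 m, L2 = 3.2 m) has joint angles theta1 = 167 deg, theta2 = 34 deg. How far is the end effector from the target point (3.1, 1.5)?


End effector via forward kinematics:
x = L1*cos(t1) + L2*cos(t1+t2) = -8.5414
y = L1*sin(t1) + L2*sin(t1+t2) = 0.1354
Distance to target:
d = sqrt((3.1 - -8.5414)^2 + (1.5 - 0.1354)^2)
= sqrt(135.5214 + 1.862)
= 11.7211 m


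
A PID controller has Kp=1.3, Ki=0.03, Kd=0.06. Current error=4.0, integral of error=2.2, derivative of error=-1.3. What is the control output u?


u = Kp*e + Ki*int(e) + Kd*de/dt
= 1.3*4.0 + 0.03*2.2 + 0.06*(-1.3)
= 5.2 + 0.066 + -0.078
= 5.188


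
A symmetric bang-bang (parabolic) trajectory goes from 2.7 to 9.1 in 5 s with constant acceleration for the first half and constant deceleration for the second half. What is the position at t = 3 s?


Symmetric rest-to-rest: each phase covers (pf-p0)/2 in time T/2. 0.5*a*(T/2)^2 = (pf-p0)/2 => a = 4*(pf-p0)/T^2
a = 4*(9.1-2.7)/5^2 = 1.024
t = 3 is in the deceleration phase (t > T/2).
p = pf - 0.5*a*(T-t)^2 = 9.1 - 0.5*1.024*2^2
= 7.052


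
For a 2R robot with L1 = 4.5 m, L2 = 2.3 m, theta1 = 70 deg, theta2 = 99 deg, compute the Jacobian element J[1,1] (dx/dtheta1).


J[1,1] = -L1*sin(t1) - L2*sin(t1+t2)
= -4.5*sin(70) - 2.3*sin(169)
= -4.6675


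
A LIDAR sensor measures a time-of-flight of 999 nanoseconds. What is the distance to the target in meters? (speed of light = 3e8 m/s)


tof = 999 ns = 9.99e-07 s
dist = c * tof / 2
= 3e8 * 9.99e-07 / 2
= 149.85 m


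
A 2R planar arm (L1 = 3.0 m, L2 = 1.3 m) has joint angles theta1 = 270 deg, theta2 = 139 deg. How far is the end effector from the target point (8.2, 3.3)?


End effector via forward kinematics:
x = L1*cos(t1) + L2*cos(t1+t2) = 0.8529
y = L1*sin(t1) + L2*sin(t1+t2) = -2.0189
Distance to target:
d = sqrt((8.2 - 0.8529)^2 + (3.3 - -2.0189)^2)
= sqrt(53.9802 + 28.2905)
= 9.0703 m


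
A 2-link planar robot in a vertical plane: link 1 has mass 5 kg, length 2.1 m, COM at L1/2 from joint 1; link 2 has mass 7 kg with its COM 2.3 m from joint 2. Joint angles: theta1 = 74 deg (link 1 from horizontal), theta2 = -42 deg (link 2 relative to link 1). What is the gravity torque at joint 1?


Horizontal distance from joint 1 to link-1 COM:
  x_c1 = (L1/2)*cos(t1) = 1.05 * 0.2756 = 0.2894 m
Horizontal distance from joint 1 to link-2 COM:
  x_c2 = L1*cos(t1) + Lc2*cos(t1+t2)
       = 2.1*0.2756 + 2.3*0.848 = 2.5293 m
tau1 = m1*g*x_c1 + m2*g*x_c2
     = 5*9.81*0.2894 + 7*9.81*2.5293
     = 14.196 + 173.6904
     = 187.8864 Nm


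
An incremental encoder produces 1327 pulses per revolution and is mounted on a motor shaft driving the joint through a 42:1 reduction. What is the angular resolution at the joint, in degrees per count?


counts per rev = 1327
effective counts at joint = 1327 * 42 = 55734
resolution = 360 / 55734
= 0.0065 deg/count


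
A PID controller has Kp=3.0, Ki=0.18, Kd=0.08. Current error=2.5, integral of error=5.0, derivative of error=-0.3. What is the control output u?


u = Kp*e + Ki*int(e) + Kd*de/dt
= 3.0*2.5 + 0.18*5.0 + 0.08*(-0.3)
= 7.5 + 0.9 + -0.024
= 8.376


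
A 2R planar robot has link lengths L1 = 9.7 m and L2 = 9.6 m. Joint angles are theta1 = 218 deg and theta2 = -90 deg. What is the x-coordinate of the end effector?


Convert angles to radians: theta1 = 3.8048, theta2 = -1.5708
x = L1*cos(theta1) + L2*cos(theta1+theta2)
x = -7.6437 + -5.9104
x = -13.5541


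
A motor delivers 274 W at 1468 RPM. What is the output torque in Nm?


omega = 1468 * 2*pi/60 = 153.7286 rad/s
tau = P / omega = 274 / 153.7286
= 1.7824 Nm


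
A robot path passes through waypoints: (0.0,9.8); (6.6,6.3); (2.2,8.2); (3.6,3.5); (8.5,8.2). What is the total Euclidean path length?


Segment lengths:
  seg1 = sqrt((6.6)^2 + (-3.5)^2) = 7.4706
  seg2 = sqrt((-4.4)^2 + (1.9)^2) = 4.7927
  seg3 = sqrt((1.4)^2 + (-4.7)^2) = 4.9041
  seg4 = sqrt((4.9)^2 + (4.7)^2) = 6.7897
Total = 23.9571


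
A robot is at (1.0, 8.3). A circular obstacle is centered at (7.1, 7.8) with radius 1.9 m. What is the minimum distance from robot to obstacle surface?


center_dist = sqrt((1.0-7.1)^2 + (8.3-7.8)^2)
= sqrt(37.21 + 0.25)
= 6.1205
min_dist = center_dist - radius = 6.1205 - 1.9 = 4.2205 m


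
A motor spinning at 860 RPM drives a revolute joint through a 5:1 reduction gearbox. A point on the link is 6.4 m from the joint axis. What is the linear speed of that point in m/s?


omega_motor = 860 * 2*pi/60 = 90.059 rad/s
omega_joint = omega_motor / 5 = 18.0118 rad/s
v = omega_joint * r = 18.0118 * 6.4
= 115.2755 m/s


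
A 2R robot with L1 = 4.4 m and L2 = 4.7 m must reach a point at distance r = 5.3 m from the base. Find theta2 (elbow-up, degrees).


cos(theta2) = (r^2 - L1^2 - L2^2) / (2*L1*L2)
cos(theta2) = (28.09 - 19.36 - 22.09) / 41.36
cos(theta2) = -0.323017
theta2 = 108.8455 degrees


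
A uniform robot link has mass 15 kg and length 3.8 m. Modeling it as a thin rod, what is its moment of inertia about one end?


I = (1/3) * m * L^2
= (1/3) * 15 * 3.8^2
= 0.333333 * 15 * 14.44
= 72.2 kg*m^2


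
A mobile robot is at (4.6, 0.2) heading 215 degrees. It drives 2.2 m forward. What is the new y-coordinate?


y_new = y0 + d*sin(theta)
= 0.2 + 2.2*sin(215)
= 0.2 + -1.2619
= -1.0619


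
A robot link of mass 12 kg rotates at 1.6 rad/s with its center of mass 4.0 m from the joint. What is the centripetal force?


F = m * omega^2 * r
= 12 * 1.6^2 * 4.0
= 12 * 2.56 * 4.0
= 122.88 N


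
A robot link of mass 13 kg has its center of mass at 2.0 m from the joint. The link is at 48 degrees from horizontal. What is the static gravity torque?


tau = m*g*L*cos(angle)
= 13 * 9.81 * 2.0 * cos(48 deg)
= 13 * 9.81 * 2.0 * 0.6691
= 170.6685 Nm


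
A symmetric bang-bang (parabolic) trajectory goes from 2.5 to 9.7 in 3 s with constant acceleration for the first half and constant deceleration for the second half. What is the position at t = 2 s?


Symmetric rest-to-rest: each phase covers (pf-p0)/2 in time T/2. 0.5*a*(T/2)^2 = (pf-p0)/2 => a = 4*(pf-p0)/T^2
a = 4*(9.7-2.5)/3^2 = 3.2
t = 2 is in the deceleration phase (t > T/2).
p = pf - 0.5*a*(T-t)^2 = 9.7 - 0.5*3.2*1^2
= 8.1


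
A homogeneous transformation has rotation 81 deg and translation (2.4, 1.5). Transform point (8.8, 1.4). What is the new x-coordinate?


x' = cos(theta)*px - sin(theta)*py + tx
= 0.1564*8.8 - 0.9877*1.4 + 2.4
= 2.3939


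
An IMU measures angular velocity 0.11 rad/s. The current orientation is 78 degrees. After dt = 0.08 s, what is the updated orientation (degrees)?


delta_theta = w * dt = 0.11 * 0.08 = 0.0088 rad
= 0.5042 deg
theta_new = 78 + 0.5042 = 78.5042 deg


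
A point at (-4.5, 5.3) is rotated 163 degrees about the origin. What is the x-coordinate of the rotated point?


x' = x*cos(theta) - y*sin(theta)
cos(163 deg) = -0.9563, sin(163 deg) = 0.2924
x' = -4.5 * -0.9563 - 5.3 * 0.2924
= 4.3034 - 1.5496
= 2.7538


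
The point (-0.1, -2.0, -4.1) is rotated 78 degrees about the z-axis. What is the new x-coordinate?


Rotation about z-axis: x' = x*cos(theta) - y*sin(theta)
= -0.1 * 0.2079 - -2.0 * 0.9781
= 1.9355


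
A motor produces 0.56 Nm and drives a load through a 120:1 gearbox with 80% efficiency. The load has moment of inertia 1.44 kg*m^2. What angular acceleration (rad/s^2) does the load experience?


tau_out = tau_motor * N * eta
= 0.56 * 120 * 0.8 = 53.76 Nm
alpha = tau_out / I = 53.76 / 1.44
= 37.3333 rad/s^2


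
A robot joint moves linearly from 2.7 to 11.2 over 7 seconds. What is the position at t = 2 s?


s = t/T = 2/7 = 0.2857
p(t) = p0 + (pf-p0)*s
= 2.7 + (11.2 - 2.7) * 0.2857
= 5.1286
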